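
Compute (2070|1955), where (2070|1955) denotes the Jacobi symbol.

0

(2070|1955)
  = (115|1955)    [2070 ≡ 115 mod 1955]
  = -(1955|115)    [QR: both ≡ 3 mod 4, sign flips]
  = -(0|115)    [1955 ≡ 0 mod 115]
  = 0    [numerator 0, gcd > 1]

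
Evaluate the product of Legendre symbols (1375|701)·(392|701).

By multiplicativity, (1375·392|701) = (1375|701)·(392|701).
First factor (1375|701):
Reduce the numerator: 1375 ≡ 674 (mod 701), so (1375|701) = (674|701).
Factor out 2: 674 = 2·337. Since 701 ≡ 5 (mod 8), (2|701) = -1. Now have -(337|701).
337 ≡ 1 (mod 4), so quadratic reciprocity gives (337|701) = (701|337). Reduce: 701 ≡ 27 (mod 337). Now have -(27|337).
337 ≡ 1 (mod 4), so quadratic reciprocity gives (27|337) = (337|27). Reduce: 337 ≡ 13 (mod 27). Now have -(13|27).
13 ≡ 1 (mod 4), so quadratic reciprocity gives (13|27) = (27|13). Reduce: 27 ≡ 1 (mod 13). Now have -(1|13).
(1|13) = 1. Collecting the sign factors: -1.
Second factor (392|701):
Factor out 2: 392 = 2^3·49. Since 701 ≡ 5 (mod 8), (2|701) = -1, and (2|701)^3 = -1. Now have -(49|701).
49 ≡ 1 (mod 4), so quadratic reciprocity gives (49|701) = (701|49). Reduce: 701 ≡ 15 (mod 49). Now have -(15|49).
49 ≡ 1 (mod 4), so quadratic reciprocity gives (15|49) = (49|15). Reduce: 49 ≡ 4 (mod 15). Now have -(4|15).
Factor out 2: 4 = 2^2. Since 15 ≡ 7 (mod 8), (2|15) = +1, and (2|15)^2 = +1. Now have -(1|15).
(1|15) = 1. Collecting the sign factors: -1.
Product: (-1)·(-1) = 1.

1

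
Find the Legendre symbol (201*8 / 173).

1

By multiplicativity, (201·8 / 173) = (201 / 173)·(8 / 173).
First factor (201 / 173):
Reduce the numerator: 201 ≡ 28 (mod 173), so (201 / 173) = (28 / 173).
Factor out 2: 28 = 2^2·7. Since 173 ≡ 5 (mod 8), (2 / 173) = -1, and (2 / 173)^2 = +1. Now have (7 / 173).
173 ≡ 1 (mod 4), so quadratic reciprocity gives (7 / 173) = (173 / 7). Reduce: 173 ≡ 5 (mod 7). Now have (5 / 7).
5 ≡ 1 (mod 4), so quadratic reciprocity gives (5 / 7) = (7 / 5). Reduce: 7 ≡ 2 (mod 5). Now have (2 / 5).
Factor out 2: 2 = 2. Since 5 ≡ 5 (mod 8), (2 / 5) = -1. Now have -(1 / 5).
(1 / 5) = 1. Collecting the sign factors: -1.
Second factor (8 / 173):
Factor out 2: 8 = 2^3. Since 173 ≡ 5 (mod 8), (2 / 173) = -1, and (2 / 173)^3 = -1. Now have -(1 / 173).
(1 / 173) = 1. Collecting the sign factors: -1.
Product: (-1)·(-1) = 1.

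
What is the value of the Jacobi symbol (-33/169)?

1

Reduce the numerator: -33 ≡ 136 (mod 169), so (-33/169) = (136/169).
Factor out 2: 136 = 2^3·17. Since 169 ≡ 1 (mod 8), (2/169) = +1, and (2/169)^3 = +1. Now have (17/169).
17 ≡ 1 (mod 4), so quadratic reciprocity gives (17/169) = (169/17). Reduce: 169 ≡ 16 (mod 17). Now have (16/17).
Factor out 2: 16 = 2^4. Since 17 ≡ 1 (mod 8), (2/17) = +1, and (2/17)^4 = +1. Now have (1/17).
(1/17) = 1. Collecting the sign factors: 1.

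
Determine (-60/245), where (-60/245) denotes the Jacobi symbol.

0

(-60/245)
  = (60/245)    [245 ≡ 1 mod 4 ⇒ (-1/245) = +1]
  = (15/245)    [245 ≡ 5 mod 8 ⇒ (2/245)^2 = +1]
  = (245/15)    [QR: 245 ≡ 1 mod 4, sign kept]
  = (5/15)    [245 ≡ 5 mod 15]
  = (15/5)    [QR: 5 ≡ 1 mod 4, sign kept]
  = (0/5)    [15 ≡ 0 mod 5]
  = 0    [numerator 0, gcd > 1]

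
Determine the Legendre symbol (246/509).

-1

(246/509)
  = -(123/509)    [509 ≡ 5 mod 8 ⇒ (2/509) = -1]
  = -(509/123)    [QR: 509 ≡ 1 mod 4, sign kept]
  = -(17/123)    [509 ≡ 17 mod 123]
  = -(123/17)    [QR: 17 ≡ 1 mod 4, sign kept]
  = -(4/17)    [123 ≡ 4 mod 17]
  = -(1/17)    [17 ≡ 1 mod 8 ⇒ (2/17)^2 = +1]
  = -1    [(1/17) = 1]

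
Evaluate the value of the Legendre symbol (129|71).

Reduce the numerator: 129 ≡ 58 (mod 71), so (129|71) = (58|71).
Factor out 2: 58 = 2·29. Since 71 ≡ 7 (mod 8), (2|71) = +1. Now have (29|71).
29 ≡ 1 (mod 4), so quadratic reciprocity gives (29|71) = (71|29). Reduce: 71 ≡ 13 (mod 29). Now have (13|29).
13 ≡ 1 (mod 4), so quadratic reciprocity gives (13|29) = (29|13). Reduce: 29 ≡ 3 (mod 13). Now have (3|13).
13 ≡ 1 (mod 4), so quadratic reciprocity gives (3|13) = (13|3). Reduce: 13 ≡ 1 (mod 3). Now have (1|3).
(1|3) = 1. Collecting the sign factors: 1.

1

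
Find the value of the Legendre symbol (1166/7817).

1

Factor out 2: 1166 = 2·583. Since 7817 ≡ 1 (mod 8), (2/7817) = +1. Now have (583/7817).
7817 ≡ 1 (mod 4), so quadratic reciprocity gives (583/7817) = (7817/583). Reduce: 7817 ≡ 238 (mod 583). Now have (238/583).
Factor out 2: 238 = 2·119. Since 583 ≡ 7 (mod 8), (2/583) = +1. Now have (119/583).
Both 119 ≡ 3 and 583 ≡ 3 (mod 4), so reciprocity gives (119/583) = -(583/119). Reduce: 583 ≡ 107 (mod 119). Now have -(107/119).
Both 107 ≡ 3 and 119 ≡ 3 (mod 4), so reciprocity gives (107/119) = -(119/107). Reduce: 119 ≡ 12 (mod 107). Now have (12/107).
Factor out 2: 12 = 2^2·3. Since 107 ≡ 3 (mod 8), (2/107) = -1, and (2/107)^2 = +1. Now have (3/107).
Both 3 ≡ 3 and 107 ≡ 3 (mod 4), so reciprocity gives (3/107) = -(107/3). Reduce: 107 ≡ 2 (mod 3). Now have -(2/3).
Factor out 2: 2 = 2. Since 3 ≡ 3 (mod 8), (2/3) = -1. Now have (1/3).
(1/3) = 1. Collecting the sign factors: 1.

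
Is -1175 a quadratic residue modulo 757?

no

(-1175/757)
  = (339/757)    [-1175 ≡ 339 mod 757]
  = (757/339)    [QR: 757 ≡ 1 mod 4, sign kept]
  = (79/339)    [757 ≡ 79 mod 339]
  = -(339/79)    [QR: both ≡ 3 mod 4, sign flips]
  = -(23/79)    [339 ≡ 23 mod 79]
  = (79/23)    [QR: both ≡ 3 mod 4, sign flips]
  = (10/23)    [79 ≡ 10 mod 23]
  = (5/23)    [23 ≡ 7 mod 8 ⇒ (2/23) = +1]
  = (23/5)    [QR: 5 ≡ 1 mod 4, sign kept]
  = (3/5)    [23 ≡ 3 mod 5]
  = (5/3)    [QR: 5 ≡ 1 mod 4, sign kept]
  = (2/3)    [5 ≡ 2 mod 3]
  = -(1/3)    [3 ≡ 3 mod 8 ⇒ (2/3) = -1]
  = -1    [(1/3) = 1]
(-1175/757) = -1, and 757 is prime, so -1175 is not a quadratic residue mod 757.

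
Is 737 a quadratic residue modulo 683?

(737/683)
  = (54/683)    [737 ≡ 54 mod 683]
  = -(27/683)    [683 ≡ 3 mod 8 ⇒ (2/683) = -1]
  = (683/27)    [QR: both ≡ 3 mod 4, sign flips]
  = (8/27)    [683 ≡ 8 mod 27]
  = -(1/27)    [27 ≡ 3 mod 8 ⇒ (2/27)^3 = -1]
  = -1    [(1/27) = 1]
The Legendre symbol is -1, so x^2 ≡ 737 (mod 683) has no solution.

no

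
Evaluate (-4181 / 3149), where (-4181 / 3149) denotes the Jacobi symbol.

Reduce the numerator: -4181 ≡ 2117 (mod 3149), so (-4181 / 3149) = (2117 / 3149).
2117 ≡ 1 (mod 4), so quadratic reciprocity gives (2117 / 3149) = (3149 / 2117). Reduce: 3149 ≡ 1032 (mod 2117). Now have (1032 / 2117).
Factor out 2: 1032 = 2^3·129. Since 2117 ≡ 5 (mod 8), (2 / 2117) = -1, and (2 / 2117)^3 = -1. Now have -(129 / 2117).
129 ≡ 1 (mod 4), so quadratic reciprocity gives (129 / 2117) = (2117 / 129). Reduce: 2117 ≡ 53 (mod 129). Now have -(53 / 129).
53 ≡ 1 (mod 4), so quadratic reciprocity gives (53 / 129) = (129 / 53). Reduce: 129 ≡ 23 (mod 53). Now have -(23 / 53).
53 ≡ 1 (mod 4), so quadratic reciprocity gives (23 / 53) = (53 / 23). Reduce: 53 ≡ 7 (mod 23). Now have -(7 / 23).
Both 7 ≡ 3 and 23 ≡ 3 (mod 4), so reciprocity gives (7 / 23) = -(23 / 7). Reduce: 23 ≡ 2 (mod 7). Now have (2 / 7).
Factor out 2: 2 = 2. Since 7 ≡ 7 (mod 8), (2 / 7) = +1. Now have (1 / 7).
(1 / 7) = 1. Collecting the sign factors: 1.

1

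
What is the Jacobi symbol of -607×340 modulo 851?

By multiplicativity, (-607·340 / 851) = (-607 / 851)·(340 / 851).
First factor (-607 / 851):
(-607 / 851)
  = -(607 / 851)    [851 ≡ 3 mod 4 ⇒ (-1 / 851) = -1]
  = (851 / 607)    [QR: both ≡ 3 mod 4, sign flips]
  = (244 / 607)    [851 ≡ 244 mod 607]
  = (61 / 607)    [607 ≡ 7 mod 8 ⇒ (2 / 607)^2 = +1]
  = (607 / 61)    [QR: 61 ≡ 1 mod 4, sign kept]
  = (58 / 61)    [607 ≡ 58 mod 61]
  = -(29 / 61)    [61 ≡ 5 mod 8 ⇒ (2 / 61) = -1]
  = -(61 / 29)    [QR: 29 ≡ 1 mod 4, sign kept]
  = -(3 / 29)    [61 ≡ 3 mod 29]
  = -(29 / 3)    [QR: 29 ≡ 1 mod 4, sign kept]
  = -(2 / 3)    [29 ≡ 2 mod 3]
  = (1 / 3)    [3 ≡ 3 mod 8 ⇒ (2 / 3) = -1]
  = 1    [(1 / 3) = 1]
Second factor (340 / 851):
(340 / 851)
  = (85 / 851)    [851 ≡ 3 mod 8 ⇒ (2 / 851)^2 = +1]
  = (851 / 85)    [QR: 85 ≡ 1 mod 4, sign kept]
  = (1 / 85)    [851 ≡ 1 mod 85]
  = 1    [(1 / 85) = 1]
Product: (1)·(1) = 1.

1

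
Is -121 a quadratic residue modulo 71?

(-121/71)
  = (21/71)    [-121 ≡ 21 mod 71]
  = (71/21)    [QR: 21 ≡ 1 mod 4, sign kept]
  = (8/21)    [71 ≡ 8 mod 21]
  = -(1/21)    [21 ≡ 5 mod 8 ⇒ (2/21)^3 = -1]
  = -1    [(1/21) = 1]
The Legendre symbol is -1, so x^2 ≡ -121 (mod 71) has no solution.

no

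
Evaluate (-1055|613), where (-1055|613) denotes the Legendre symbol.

1

Pull out -1: (-1055|613) = (-1|613)·(1055|613). Since 613 ≡ 1 (mod 4), (-1|613) = +1. Now have (1055|613).
Reduce the numerator: 1055 ≡ 442 (mod 613), so (1055|613) = (442|613).
Factor out 2: 442 = 2·221. Since 613 ≡ 5 (mod 8), (2|613) = -1. Now have -(221|613).
221 ≡ 1 (mod 4), so quadratic reciprocity gives (221|613) = (613|221). Reduce: 613 ≡ 171 (mod 221). Now have -(171|221).
221 ≡ 1 (mod 4), so quadratic reciprocity gives (171|221) = (221|171). Reduce: 221 ≡ 50 (mod 171). Now have -(50|171).
Factor out 2: 50 = 2·25. Since 171 ≡ 3 (mod 8), (2|171) = -1. Now have (25|171).
25 ≡ 1 (mod 4), so quadratic reciprocity gives (25|171) = (171|25). Reduce: 171 ≡ 21 (mod 25). Now have (21|25).
21 ≡ 1 (mod 4), so quadratic reciprocity gives (21|25) = (25|21). Reduce: 25 ≡ 4 (mod 21). Now have (4|21).
Factor out 2: 4 = 2^2. Since 21 ≡ 5 (mod 8), (2|21) = -1, and (2|21)^2 = +1. Now have (1|21).
(1|21) = 1. Collecting the sign factors: 1.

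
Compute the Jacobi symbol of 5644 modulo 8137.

(5644|8137)
  = (1411|8137)    [8137 ≡ 1 mod 8 ⇒ (2|8137)^2 = +1]
  = (8137|1411)    [QR: 8137 ≡ 1 mod 4, sign kept]
  = (1082|1411)    [8137 ≡ 1082 mod 1411]
  = -(541|1411)    [1411 ≡ 3 mod 8 ⇒ (2|1411) = -1]
  = -(1411|541)    [QR: 541 ≡ 1 mod 4, sign kept]
  = -(329|541)    [1411 ≡ 329 mod 541]
  = -(541|329)    [QR: 329 ≡ 1 mod 4, sign kept]
  = -(212|329)    [541 ≡ 212 mod 329]
  = -(53|329)    [329 ≡ 1 mod 8 ⇒ (2|329)^2 = +1]
  = -(329|53)    [QR: 53 ≡ 1 mod 4, sign kept]
  = -(11|53)    [329 ≡ 11 mod 53]
  = -(53|11)    [QR: 53 ≡ 1 mod 4, sign kept]
  = -(9|11)    [53 ≡ 9 mod 11]
  = -(11|9)    [QR: 9 ≡ 1 mod 4, sign kept]
  = -(2|9)    [11 ≡ 2 mod 9]
  = -(1|9)    [9 ≡ 1 mod 8 ⇒ (2|9) = +1]
  = -1    [(1|9) = 1]

-1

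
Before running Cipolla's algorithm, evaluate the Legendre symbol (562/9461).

1

Factor out 2: 562 = 2·281. Since 9461 ≡ 5 (mod 8), (2/9461) = -1. Now have -(281/9461).
281 ≡ 1 (mod 4), so quadratic reciprocity gives (281/9461) = (9461/281). Reduce: 9461 ≡ 188 (mod 281). Now have -(188/281).
Factor out 2: 188 = 2^2·47. Since 281 ≡ 1 (mod 8), (2/281) = +1, and (2/281)^2 = +1. Now have -(47/281).
281 ≡ 1 (mod 4), so quadratic reciprocity gives (47/281) = (281/47). Reduce: 281 ≡ 46 (mod 47). Now have -(46/47).
Factor out 2: 46 = 2·23. Since 47 ≡ 7 (mod 8), (2/47) = +1. Now have -(23/47).
Both 23 ≡ 3 and 47 ≡ 3 (mod 4), so reciprocity gives (23/47) = -(47/23). Reduce: 47 ≡ 1 (mod 23). Now have (1/23).
(1/23) = 1. Collecting the sign factors: 1.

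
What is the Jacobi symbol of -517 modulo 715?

0

Reduce the numerator: -517 ≡ 198 (mod 715), so (-517 / 715) = (198 / 715).
Factor out 2: 198 = 2·99. Since 715 ≡ 3 (mod 8), (2 / 715) = -1. Now have -(99 / 715).
Both 99 ≡ 3 and 715 ≡ 3 (mod 4), so reciprocity gives (99 / 715) = -(715 / 99). Reduce: 715 ≡ 22 (mod 99). Now have (22 / 99).
Factor out 2: 22 = 2·11. Since 99 ≡ 3 (mod 8), (2 / 99) = -1. Now have -(11 / 99).
Both 11 ≡ 3 and 99 ≡ 3 (mod 4), so reciprocity gives (11 / 99) = -(99 / 11). Reduce: 99 ≡ 0 (mod 11). Now have (0 / 11).
The numerator is now 0 with denominator 11 > 1: the symbol is 0.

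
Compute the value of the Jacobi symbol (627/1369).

1

1369 ≡ 1 (mod 4), so quadratic reciprocity gives (627/1369) = (1369/627). Reduce: 1369 ≡ 115 (mod 627). Now have (115/627).
Both 115 ≡ 3 and 627 ≡ 3 (mod 4), so reciprocity gives (115/627) = -(627/115). Reduce: 627 ≡ 52 (mod 115). Now have -(52/115).
Factor out 2: 52 = 2^2·13. Since 115 ≡ 3 (mod 8), (2/115) = -1, and (2/115)^2 = +1. Now have -(13/115).
13 ≡ 1 (mod 4), so quadratic reciprocity gives (13/115) = (115/13). Reduce: 115 ≡ 11 (mod 13). Now have -(11/13).
13 ≡ 1 (mod 4), so quadratic reciprocity gives (11/13) = (13/11). Reduce: 13 ≡ 2 (mod 11). Now have -(2/11).
Factor out 2: 2 = 2. Since 11 ≡ 3 (mod 8), (2/11) = -1. Now have (1/11).
(1/11) = 1. Collecting the sign factors: 1.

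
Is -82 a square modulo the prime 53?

yes

(-82|53)
  = (24|53)    [-82 ≡ 24 mod 53]
  = -(3|53)    [53 ≡ 5 mod 8 ⇒ (2|53)^3 = -1]
  = -(53|3)    [QR: 53 ≡ 1 mod 4, sign kept]
  = -(2|3)    [53 ≡ 2 mod 3]
  = (1|3)    [3 ≡ 3 mod 8 ⇒ (2|3) = -1]
  = 1    [(1|3) = 1]
(-82|53) = 1, and 53 is prime, so -82 is a quadratic residue mod 53.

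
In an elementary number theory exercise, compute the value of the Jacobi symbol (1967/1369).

1

(1967/1369)
  = (598/1369)    [1967 ≡ 598 mod 1369]
  = (299/1369)    [1369 ≡ 1 mod 8 ⇒ (2/1369) = +1]
  = (1369/299)    [QR: 1369 ≡ 1 mod 4, sign kept]
  = (173/299)    [1369 ≡ 173 mod 299]
  = (299/173)    [QR: 173 ≡ 1 mod 4, sign kept]
  = (126/173)    [299 ≡ 126 mod 173]
  = -(63/173)    [173 ≡ 5 mod 8 ⇒ (2/173) = -1]
  = -(173/63)    [QR: 173 ≡ 1 mod 4, sign kept]
  = -(47/63)    [173 ≡ 47 mod 63]
  = (63/47)    [QR: both ≡ 3 mod 4, sign flips]
  = (16/47)    [63 ≡ 16 mod 47]
  = (1/47)    [47 ≡ 7 mod 8 ⇒ (2/47)^4 = +1]
  = 1    [(1/47) = 1]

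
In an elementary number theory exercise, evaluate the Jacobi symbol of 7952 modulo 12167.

-1

(7952/12167)
  = (497/12167)    [12167 ≡ 7 mod 8 ⇒ (2/12167)^4 = +1]
  = (12167/497)    [QR: 497 ≡ 1 mod 4, sign kept]
  = (239/497)    [12167 ≡ 239 mod 497]
  = (497/239)    [QR: 497 ≡ 1 mod 4, sign kept]
  = (19/239)    [497 ≡ 19 mod 239]
  = -(239/19)    [QR: both ≡ 3 mod 4, sign flips]
  = -(11/19)    [239 ≡ 11 mod 19]
  = (19/11)    [QR: both ≡ 3 mod 4, sign flips]
  = (8/11)    [19 ≡ 8 mod 11]
  = -(1/11)    [11 ≡ 3 mod 8 ⇒ (2/11)^3 = -1]
  = -1    [(1/11) = 1]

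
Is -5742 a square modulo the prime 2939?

no

Reduce the numerator: -5742 ≡ 136 (mod 2939), so (-5742/2939) = (136/2939).
Factor out 2: 136 = 2^3·17. Since 2939 ≡ 3 (mod 8), (2/2939) = -1, and (2/2939)^3 = -1. Now have -(17/2939).
17 ≡ 1 (mod 4), so quadratic reciprocity gives (17/2939) = (2939/17). Reduce: 2939 ≡ 15 (mod 17). Now have -(15/17).
17 ≡ 1 (mod 4), so quadratic reciprocity gives (15/17) = (17/15). Reduce: 17 ≡ 2 (mod 15). Now have -(2/15).
Factor out 2: 2 = 2. Since 15 ≡ 7 (mod 8), (2/15) = +1. Now have -(1/15).
(1/15) = 1. Collecting the sign factors: -1.
The Legendre symbol is -1, so x^2 ≡ -5742 (mod 2939) has no solution.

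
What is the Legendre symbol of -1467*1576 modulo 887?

1

By multiplicativity, (-1467·1576/887) = (-1467/887)·(1576/887).
First factor (-1467/887):
(-1467/887)
  = -(1467/887)    [887 ≡ 3 mod 4 ⇒ (-1/887) = -1]
  = -(580/887)    [1467 ≡ 580 mod 887]
  = -(145/887)    [887 ≡ 7 mod 8 ⇒ (2/887)^2 = +1]
  = -(887/145)    [QR: 145 ≡ 1 mod 4, sign kept]
  = -(17/145)    [887 ≡ 17 mod 145]
  = -(145/17)    [QR: 17 ≡ 1 mod 4, sign kept]
  = -(9/17)    [145 ≡ 9 mod 17]
  = -(17/9)    [QR: 9 ≡ 1 mod 4, sign kept]
  = -(8/9)    [17 ≡ 8 mod 9]
  = -(1/9)    [9 ≡ 1 mod 8 ⇒ (2/9)^3 = +1]
  = -1    [(1/9) = 1]
Second factor (1576/887):
(1576/887)
  = (689/887)    [1576 ≡ 689 mod 887]
  = (887/689)    [QR: 689 ≡ 1 mod 4, sign kept]
  = (198/689)    [887 ≡ 198 mod 689]
  = (99/689)    [689 ≡ 1 mod 8 ⇒ (2/689) = +1]
  = (689/99)    [QR: 689 ≡ 1 mod 4, sign kept]
  = (95/99)    [689 ≡ 95 mod 99]
  = -(99/95)    [QR: both ≡ 3 mod 4, sign flips]
  = -(4/95)    [99 ≡ 4 mod 95]
  = -(1/95)    [95 ≡ 7 mod 8 ⇒ (2/95)^2 = +1]
  = -1    [(1/95) = 1]
Product: (-1)·(-1) = 1.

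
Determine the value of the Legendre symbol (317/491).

-1

(317/491)
  = (491/317)    [QR: 317 ≡ 1 mod 4, sign kept]
  = (174/317)    [491 ≡ 174 mod 317]
  = -(87/317)    [317 ≡ 5 mod 8 ⇒ (2/317) = -1]
  = -(317/87)    [QR: 317 ≡ 1 mod 4, sign kept]
  = -(56/87)    [317 ≡ 56 mod 87]
  = -(7/87)    [87 ≡ 7 mod 8 ⇒ (2/87)^3 = +1]
  = (87/7)    [QR: both ≡ 3 mod 4, sign flips]
  = (3/7)    [87 ≡ 3 mod 7]
  = -(7/3)    [QR: both ≡ 3 mod 4, sign flips]
  = -(1/3)    [7 ≡ 1 mod 3]
  = -1    [(1/3) = 1]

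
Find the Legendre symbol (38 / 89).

-1

(38 / 89)
  = (19 / 89)    [89 ≡ 1 mod 8 ⇒ (2 / 89) = +1]
  = (89 / 19)    [QR: 89 ≡ 1 mod 4, sign kept]
  = (13 / 19)    [89 ≡ 13 mod 19]
  = (19 / 13)    [QR: 13 ≡ 1 mod 4, sign kept]
  = (6 / 13)    [19 ≡ 6 mod 13]
  = -(3 / 13)    [13 ≡ 5 mod 8 ⇒ (2 / 13) = -1]
  = -(13 / 3)    [QR: 13 ≡ 1 mod 4, sign kept]
  = -(1 / 3)    [13 ≡ 1 mod 3]
  = -1    [(1 / 3) = 1]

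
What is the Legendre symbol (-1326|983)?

(-1326|983)
  = (640|983)    [-1326 ≡ 640 mod 983]
  = (5|983)    [983 ≡ 7 mod 8 ⇒ (2|983)^7 = +1]
  = (983|5)    [QR: 5 ≡ 1 mod 4, sign kept]
  = (3|5)    [983 ≡ 3 mod 5]
  = (5|3)    [QR: 5 ≡ 1 mod 4, sign kept]
  = (2|3)    [5 ≡ 2 mod 3]
  = -(1|3)    [3 ≡ 3 mod 8 ⇒ (2|3) = -1]
  = -1    [(1|3) = 1]

-1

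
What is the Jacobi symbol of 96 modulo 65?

-1

Reduce the numerator: 96 ≡ 31 (mod 65), so (96/65) = (31/65).
65 ≡ 1 (mod 4), so quadratic reciprocity gives (31/65) = (65/31). Reduce: 65 ≡ 3 (mod 31). Now have (3/31).
Both 3 ≡ 3 and 31 ≡ 3 (mod 4), so reciprocity gives (3/31) = -(31/3). Reduce: 31 ≡ 1 (mod 3). Now have -(1/3).
(1/3) = 1. Collecting the sign factors: -1.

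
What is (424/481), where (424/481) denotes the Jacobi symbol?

(424/481)
  = (53/481)    [481 ≡ 1 mod 8 ⇒ (2/481)^3 = +1]
  = (481/53)    [QR: 53 ≡ 1 mod 4, sign kept]
  = (4/53)    [481 ≡ 4 mod 53]
  = (1/53)    [53 ≡ 5 mod 8 ⇒ (2/53)^2 = +1]
  = 1    [(1/53) = 1]

1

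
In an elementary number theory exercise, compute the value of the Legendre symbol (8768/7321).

1

Reduce the numerator: 8768 ≡ 1447 (mod 7321), so (8768/7321) = (1447/7321).
7321 ≡ 1 (mod 4), so quadratic reciprocity gives (1447/7321) = (7321/1447). Reduce: 7321 ≡ 86 (mod 1447). Now have (86/1447).
Factor out 2: 86 = 2·43. Since 1447 ≡ 7 (mod 8), (2/1447) = +1. Now have (43/1447).
Both 43 ≡ 3 and 1447 ≡ 3 (mod 4), so reciprocity gives (43/1447) = -(1447/43). Reduce: 1447 ≡ 28 (mod 43). Now have -(28/43).
Factor out 2: 28 = 2^2·7. Since 43 ≡ 3 (mod 8), (2/43) = -1, and (2/43)^2 = +1. Now have -(7/43).
Both 7 ≡ 3 and 43 ≡ 3 (mod 4), so reciprocity gives (7/43) = -(43/7). Reduce: 43 ≡ 1 (mod 7). Now have (1/7).
(1/7) = 1. Collecting the sign factors: 1.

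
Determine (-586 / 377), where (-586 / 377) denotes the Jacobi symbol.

1

(-586 / 377)
  = (168 / 377)    [-586 ≡ 168 mod 377]
  = (21 / 377)    [377 ≡ 1 mod 8 ⇒ (2 / 377)^3 = +1]
  = (377 / 21)    [QR: 21 ≡ 1 mod 4, sign kept]
  = (20 / 21)    [377 ≡ 20 mod 21]
  = (5 / 21)    [21 ≡ 5 mod 8 ⇒ (2 / 21)^2 = +1]
  = (21 / 5)    [QR: 5 ≡ 1 mod 4, sign kept]
  = (1 / 5)    [21 ≡ 1 mod 5]
  = 1    [(1 / 5) = 1]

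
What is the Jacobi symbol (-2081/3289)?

1

(-2081/3289)
  = (2081/3289)    [3289 ≡ 1 mod 4 ⇒ (-1/3289) = +1]
  = (3289/2081)    [QR: 2081 ≡ 1 mod 4, sign kept]
  = (1208/2081)    [3289 ≡ 1208 mod 2081]
  = (151/2081)    [2081 ≡ 1 mod 8 ⇒ (2/2081)^3 = +1]
  = (2081/151)    [QR: 2081 ≡ 1 mod 4, sign kept]
  = (118/151)    [2081 ≡ 118 mod 151]
  = (59/151)    [151 ≡ 7 mod 8 ⇒ (2/151) = +1]
  = -(151/59)    [QR: both ≡ 3 mod 4, sign flips]
  = -(33/59)    [151 ≡ 33 mod 59]
  = -(59/33)    [QR: 33 ≡ 1 mod 4, sign kept]
  = -(26/33)    [59 ≡ 26 mod 33]
  = -(13/33)    [33 ≡ 1 mod 8 ⇒ (2/33) = +1]
  = -(33/13)    [QR: 13 ≡ 1 mod 4, sign kept]
  = -(7/13)    [33 ≡ 7 mod 13]
  = -(13/7)    [QR: 13 ≡ 1 mod 4, sign kept]
  = -(6/7)    [13 ≡ 6 mod 7]
  = -(3/7)    [7 ≡ 7 mod 8 ⇒ (2/7) = +1]
  = (7/3)    [QR: both ≡ 3 mod 4, sign flips]
  = (1/3)    [7 ≡ 1 mod 3]
  = 1    [(1/3) = 1]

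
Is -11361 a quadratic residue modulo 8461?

yes

Reduce the numerator: -11361 ≡ 5561 (mod 8461), so (-11361/8461) = (5561/8461).
5561 ≡ 1 (mod 4), so quadratic reciprocity gives (5561/8461) = (8461/5561). Reduce: 8461 ≡ 2900 (mod 5561). Now have (2900/5561).
Factor out 2: 2900 = 2^2·725. Since 5561 ≡ 1 (mod 8), (2/5561) = +1, and (2/5561)^2 = +1. Now have (725/5561).
725 ≡ 1 (mod 4), so quadratic reciprocity gives (725/5561) = (5561/725). Reduce: 5561 ≡ 486 (mod 725). Now have (486/725).
Factor out 2: 486 = 2·243. Since 725 ≡ 5 (mod 8), (2/725) = -1. Now have -(243/725).
725 ≡ 1 (mod 4), so quadratic reciprocity gives (243/725) = (725/243). Reduce: 725 ≡ 239 (mod 243). Now have -(239/243).
Both 239 ≡ 3 and 243 ≡ 3 (mod 4), so reciprocity gives (239/243) = -(243/239). Reduce: 243 ≡ 4 (mod 239). Now have (4/239).
Factor out 2: 4 = 2^2. Since 239 ≡ 7 (mod 8), (2/239) = +1, and (2/239)^2 = +1. Now have (1/239).
(1/239) = 1. Collecting the sign factors: 1.
The Legendre symbol is 1, so x^2 ≡ -11361 (mod 8461) has solution.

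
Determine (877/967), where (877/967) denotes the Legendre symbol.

(877/967)
  = (967/877)    [QR: 877 ≡ 1 mod 4, sign kept]
  = (90/877)    [967 ≡ 90 mod 877]
  = -(45/877)    [877 ≡ 5 mod 8 ⇒ (2/877) = -1]
  = -(877/45)    [QR: 45 ≡ 1 mod 4, sign kept]
  = -(22/45)    [877 ≡ 22 mod 45]
  = (11/45)    [45 ≡ 5 mod 8 ⇒ (2/45) = -1]
  = (45/11)    [QR: 45 ≡ 1 mod 4, sign kept]
  = (1/11)    [45 ≡ 1 mod 11]
  = 1    [(1/11) = 1]

1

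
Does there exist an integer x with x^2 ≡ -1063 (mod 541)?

Pull out -1: (-1063/541) = (-1/541)·(1063/541). Since 541 ≡ 1 (mod 4), (-1/541) = +1. Now have (1063/541).
Reduce the numerator: 1063 ≡ 522 (mod 541), so (1063/541) = (522/541).
Factor out 2: 522 = 2·261. Since 541 ≡ 5 (mod 8), (2/541) = -1. Now have -(261/541).
261 ≡ 1 (mod 4), so quadratic reciprocity gives (261/541) = (541/261). Reduce: 541 ≡ 19 (mod 261). Now have -(19/261).
261 ≡ 1 (mod 4), so quadratic reciprocity gives (19/261) = (261/19). Reduce: 261 ≡ 14 (mod 19). Now have -(14/19).
Factor out 2: 14 = 2·7. Since 19 ≡ 3 (mod 8), (2/19) = -1. Now have (7/19).
Both 7 ≡ 3 and 19 ≡ 3 (mod 4), so reciprocity gives (7/19) = -(19/7). Reduce: 19 ≡ 5 (mod 7). Now have -(5/7).
5 ≡ 1 (mod 4), so quadratic reciprocity gives (5/7) = (7/5). Reduce: 7 ≡ 2 (mod 5). Now have -(2/5).
Factor out 2: 2 = 2. Since 5 ≡ 5 (mod 8), (2/5) = -1. Now have (1/5).
(1/5) = 1. Collecting the sign factors: 1.
(-1063/541) = 1, and 541 is prime, so -1063 is a quadratic residue mod 541.

yes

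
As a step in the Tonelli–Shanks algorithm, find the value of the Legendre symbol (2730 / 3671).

Factor out 2: 2730 = 2·1365. Since 3671 ≡ 7 (mod 8), (2 / 3671) = +1. Now have (1365 / 3671).
1365 ≡ 1 (mod 4), so quadratic reciprocity gives (1365 / 3671) = (3671 / 1365). Reduce: 3671 ≡ 941 (mod 1365). Now have (941 / 1365).
941 ≡ 1 (mod 4), so quadratic reciprocity gives (941 / 1365) = (1365 / 941). Reduce: 1365 ≡ 424 (mod 941). Now have (424 / 941).
Factor out 2: 424 = 2^3·53. Since 941 ≡ 5 (mod 8), (2 / 941) = -1, and (2 / 941)^3 = -1. Now have -(53 / 941).
53 ≡ 1 (mod 4), so quadratic reciprocity gives (53 / 941) = (941 / 53). Reduce: 941 ≡ 40 (mod 53). Now have -(40 / 53).
Factor out 2: 40 = 2^3·5. Since 53 ≡ 5 (mod 8), (2 / 53) = -1, and (2 / 53)^3 = -1. Now have (5 / 53).
5 ≡ 1 (mod 4), so quadratic reciprocity gives (5 / 53) = (53 / 5). Reduce: 53 ≡ 3 (mod 5). Now have (3 / 5).
5 ≡ 1 (mod 4), so quadratic reciprocity gives (3 / 5) = (5 / 3). Reduce: 5 ≡ 2 (mod 3). Now have (2 / 3).
Factor out 2: 2 = 2. Since 3 ≡ 3 (mod 8), (2 / 3) = -1. Now have -(1 / 3).
(1 / 3) = 1. Collecting the sign factors: -1.

-1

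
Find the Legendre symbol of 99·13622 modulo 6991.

By multiplicativity, (99·13622 / 6991) = (99 / 6991)·(13622 / 6991).
First factor (99 / 6991):
Both 99 ≡ 3 and 6991 ≡ 3 (mod 4), so reciprocity gives (99 / 6991) = -(6991 / 99). Reduce: 6991 ≡ 61 (mod 99). Now have -(61 / 99).
61 ≡ 1 (mod 4), so quadratic reciprocity gives (61 / 99) = (99 / 61). Reduce: 99 ≡ 38 (mod 61). Now have -(38 / 61).
Factor out 2: 38 = 2·19. Since 61 ≡ 5 (mod 8), (2 / 61) = -1. Now have (19 / 61).
61 ≡ 1 (mod 4), so quadratic reciprocity gives (19 / 61) = (61 / 19). Reduce: 61 ≡ 4 (mod 19). Now have (4 / 19).
Factor out 2: 4 = 2^2. Since 19 ≡ 3 (mod 8), (2 / 19) = -1, and (2 / 19)^2 = +1. Now have (1 / 19).
(1 / 19) = 1. Collecting the sign factors: 1.
Second factor (13622 / 6991):
Reduce the numerator: 13622 ≡ 6631 (mod 6991), so (13622 / 6991) = (6631 / 6991).
Both 6631 ≡ 3 and 6991 ≡ 3 (mod 4), so reciprocity gives (6631 / 6991) = -(6991 / 6631). Reduce: 6991 ≡ 360 (mod 6631). Now have -(360 / 6631).
Factor out 2: 360 = 2^3·45. Since 6631 ≡ 7 (mod 8), (2 / 6631) = +1, and (2 / 6631)^3 = +1. Now have -(45 / 6631).
45 ≡ 1 (mod 4), so quadratic reciprocity gives (45 / 6631) = (6631 / 45). Reduce: 6631 ≡ 16 (mod 45). Now have -(16 / 45).
Factor out 2: 16 = 2^4. Since 45 ≡ 5 (mod 8), (2 / 45) = -1, and (2 / 45)^4 = +1. Now have -(1 / 45).
(1 / 45) = 1. Collecting the sign factors: -1.
Product: (1)·(-1) = -1.

-1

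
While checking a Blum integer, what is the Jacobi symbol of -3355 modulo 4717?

-1

Reduce the numerator: -3355 ≡ 1362 (mod 4717), so (-3355/4717) = (1362/4717).
Factor out 2: 1362 = 2·681. Since 4717 ≡ 5 (mod 8), (2/4717) = -1. Now have -(681/4717).
681 ≡ 1 (mod 4), so quadratic reciprocity gives (681/4717) = (4717/681). Reduce: 4717 ≡ 631 (mod 681). Now have -(631/681).
681 ≡ 1 (mod 4), so quadratic reciprocity gives (631/681) = (681/631). Reduce: 681 ≡ 50 (mod 631). Now have -(50/631).
Factor out 2: 50 = 2·25. Since 631 ≡ 7 (mod 8), (2/631) = +1. Now have -(25/631).
25 ≡ 1 (mod 4), so quadratic reciprocity gives (25/631) = (631/25). Reduce: 631 ≡ 6 (mod 25). Now have -(6/25).
Factor out 2: 6 = 2·3. Since 25 ≡ 1 (mod 8), (2/25) = +1. Now have -(3/25).
25 ≡ 1 (mod 4), so quadratic reciprocity gives (3/25) = (25/3). Reduce: 25 ≡ 1 (mod 3). Now have -(1/3).
(1/3) = 1. Collecting the sign factors: -1.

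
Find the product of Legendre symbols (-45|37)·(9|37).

-1

By multiplicativity, (-45·9|37) = (-45|37)·(9|37).
First factor (-45|37):
(-45|37)
  = (29|37)    [-45 ≡ 29 mod 37]
  = (37|29)    [QR: 29 ≡ 1 mod 4, sign kept]
  = (8|29)    [37 ≡ 8 mod 29]
  = -(1|29)    [29 ≡ 5 mod 8 ⇒ (2|29)^3 = -1]
  = -1    [(1|29) = 1]
Second factor (9|37):
(9|37)
  = (37|9)    [QR: 9 ≡ 1 mod 4, sign kept]
  = (1|9)    [37 ≡ 1 mod 9]
  = 1    [(1|9) = 1]
Product: (-1)·(1) = -1.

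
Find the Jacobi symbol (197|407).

-1

197 ≡ 1 (mod 4), so quadratic reciprocity gives (197|407) = (407|197). Reduce: 407 ≡ 13 (mod 197). Now have (13|197).
13 ≡ 1 (mod 4), so quadratic reciprocity gives (13|197) = (197|13). Reduce: 197 ≡ 2 (mod 13). Now have (2|13).
Factor out 2: 2 = 2. Since 13 ≡ 5 (mod 8), (2|13) = -1. Now have -(1|13).
(1|13) = 1. Collecting the sign factors: -1.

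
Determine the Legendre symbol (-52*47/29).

-1

By multiplicativity, (-52·47/29) = (-52/29)·(47/29).
First factor (-52/29):
Reduce the numerator: -52 ≡ 6 (mod 29), so (-52/29) = (6/29).
Factor out 2: 6 = 2·3. Since 29 ≡ 5 (mod 8), (2/29) = -1. Now have -(3/29).
29 ≡ 1 (mod 4), so quadratic reciprocity gives (3/29) = (29/3). Reduce: 29 ≡ 2 (mod 3). Now have -(2/3).
Factor out 2: 2 = 2. Since 3 ≡ 3 (mod 8), (2/3) = -1. Now have (1/3).
(1/3) = 1. Collecting the sign factors: 1.
Second factor (47/29):
Reduce the numerator: 47 ≡ 18 (mod 29), so (47/29) = (18/29).
Factor out 2: 18 = 2·9. Since 29 ≡ 5 (mod 8), (2/29) = -1. Now have -(9/29).
9 ≡ 1 (mod 4), so quadratic reciprocity gives (9/29) = (29/9). Reduce: 29 ≡ 2 (mod 9). Now have -(2/9).
Factor out 2: 2 = 2. Since 9 ≡ 1 (mod 8), (2/9) = +1. Now have -(1/9).
(1/9) = 1. Collecting the sign factors: -1.
Product: (1)·(-1) = -1.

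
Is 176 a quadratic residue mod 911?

(176/911)
  = (11/911)    [911 ≡ 7 mod 8 ⇒ (2/911)^4 = +1]
  = -(911/11)    [QR: both ≡ 3 mod 4, sign flips]
  = -(9/11)    [911 ≡ 9 mod 11]
  = -(11/9)    [QR: 9 ≡ 1 mod 4, sign kept]
  = -(2/9)    [11 ≡ 2 mod 9]
  = -(1/9)    [9 ≡ 1 mod 8 ⇒ (2/9) = +1]
  = -1    [(1/9) = 1]
(176/911) = -1, and 911 is prime, so 176 is not a quadratic residue mod 911.

no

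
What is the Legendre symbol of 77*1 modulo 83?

By multiplicativity, (77·1/83) = (77/83)·(1/83).
First factor (77/83):
77 ≡ 1 (mod 4), so quadratic reciprocity gives (77/83) = (83/77). Reduce: 83 ≡ 6 (mod 77). Now have (6/77).
Factor out 2: 6 = 2·3. Since 77 ≡ 5 (mod 8), (2/77) = -1. Now have -(3/77).
77 ≡ 1 (mod 4), so quadratic reciprocity gives (3/77) = (77/3). Reduce: 77 ≡ 2 (mod 3). Now have -(2/3).
Factor out 2: 2 = 2. Since 3 ≡ 3 (mod 8), (2/3) = -1. Now have (1/3).
(1/3) = 1. Collecting the sign factors: 1.
Second factor (1/83):
(1/83) = 1. Collecting the sign factors: 1.
Product: (1)·(1) = 1.

1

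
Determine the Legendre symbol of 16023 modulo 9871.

(16023/9871)
  = (6152/9871)    [16023 ≡ 6152 mod 9871]
  = (769/9871)    [9871 ≡ 7 mod 8 ⇒ (2/9871)^3 = +1]
  = (9871/769)    [QR: 769 ≡ 1 mod 4, sign kept]
  = (643/769)    [9871 ≡ 643 mod 769]
  = (769/643)    [QR: 769 ≡ 1 mod 4, sign kept]
  = (126/643)    [769 ≡ 126 mod 643]
  = -(63/643)    [643 ≡ 3 mod 8 ⇒ (2/643) = -1]
  = (643/63)    [QR: both ≡ 3 mod 4, sign flips]
  = (13/63)    [643 ≡ 13 mod 63]
  = (63/13)    [QR: 13 ≡ 1 mod 4, sign kept]
  = (11/13)    [63 ≡ 11 mod 13]
  = (13/11)    [QR: 13 ≡ 1 mod 4, sign kept]
  = (2/11)    [13 ≡ 2 mod 11]
  = -(1/11)    [11 ≡ 3 mod 8 ⇒ (2/11) = -1]
  = -1    [(1/11) = 1]

-1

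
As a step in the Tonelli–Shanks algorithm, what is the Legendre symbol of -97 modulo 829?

1

(-97|829)
  = (732|829)    [-97 ≡ 732 mod 829]
  = (183|829)    [829 ≡ 5 mod 8 ⇒ (2|829)^2 = +1]
  = (829|183)    [QR: 829 ≡ 1 mod 4, sign kept]
  = (97|183)    [829 ≡ 97 mod 183]
  = (183|97)    [QR: 97 ≡ 1 mod 4, sign kept]
  = (86|97)    [183 ≡ 86 mod 97]
  = (43|97)    [97 ≡ 1 mod 8 ⇒ (2|97) = +1]
  = (97|43)    [QR: 97 ≡ 1 mod 4, sign kept]
  = (11|43)    [97 ≡ 11 mod 43]
  = -(43|11)    [QR: both ≡ 3 mod 4, sign flips]
  = -(10|11)    [43 ≡ 10 mod 11]
  = (5|11)    [11 ≡ 3 mod 8 ⇒ (2|11) = -1]
  = (11|5)    [QR: 5 ≡ 1 mod 4, sign kept]
  = (1|5)    [11 ≡ 1 mod 5]
  = 1    [(1|5) = 1]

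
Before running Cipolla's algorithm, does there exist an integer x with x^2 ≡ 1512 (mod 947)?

yes

(1512|947)
  = (565|947)    [1512 ≡ 565 mod 947]
  = (947|565)    [QR: 565 ≡ 1 mod 4, sign kept]
  = (382|565)    [947 ≡ 382 mod 565]
  = -(191|565)    [565 ≡ 5 mod 8 ⇒ (2|565) = -1]
  = -(565|191)    [QR: 565 ≡ 1 mod 4, sign kept]
  = -(183|191)    [565 ≡ 183 mod 191]
  = (191|183)    [QR: both ≡ 3 mod 4, sign flips]
  = (8|183)    [191 ≡ 8 mod 183]
  = (1|183)    [183 ≡ 7 mod 8 ⇒ (2|183)^3 = +1]
  = 1    [(1|183) = 1]
The Legendre symbol is 1, so x^2 ≡ 1512 (mod 947) has solution.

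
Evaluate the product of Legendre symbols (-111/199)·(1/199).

By multiplicativity, (-111·1/199) = (-111/199)·(1/199).
First factor (-111/199):
Reduce the numerator: -111 ≡ 88 (mod 199), so (-111/199) = (88/199).
Factor out 2: 88 = 2^3·11. Since 199 ≡ 7 (mod 8), (2/199) = +1, and (2/199)^3 = +1. Now have (11/199).
Both 11 ≡ 3 and 199 ≡ 3 (mod 4), so reciprocity gives (11/199) = -(199/11). Reduce: 199 ≡ 1 (mod 11). Now have -(1/11).
(1/11) = 1. Collecting the sign factors: -1.
Second factor (1/199):
(1/199) = 1. Collecting the sign factors: 1.
Product: (-1)·(1) = -1.

-1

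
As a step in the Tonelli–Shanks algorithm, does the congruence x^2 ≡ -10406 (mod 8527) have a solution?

yes

(-10406/8527)
  = -(10406/8527)    [8527 ≡ 3 mod 4 ⇒ (-1/8527) = -1]
  = -(1879/8527)    [10406 ≡ 1879 mod 8527]
  = (8527/1879)    [QR: both ≡ 3 mod 4, sign flips]
  = (1011/1879)    [8527 ≡ 1011 mod 1879]
  = -(1879/1011)    [QR: both ≡ 3 mod 4, sign flips]
  = -(868/1011)    [1879 ≡ 868 mod 1011]
  = -(217/1011)    [1011 ≡ 3 mod 8 ⇒ (2/1011)^2 = +1]
  = -(1011/217)    [QR: 217 ≡ 1 mod 4, sign kept]
  = -(143/217)    [1011 ≡ 143 mod 217]
  = -(217/143)    [QR: 217 ≡ 1 mod 4, sign kept]
  = -(74/143)    [217 ≡ 74 mod 143]
  = -(37/143)    [143 ≡ 7 mod 8 ⇒ (2/143) = +1]
  = -(143/37)    [QR: 37 ≡ 1 mod 4, sign kept]
  = -(32/37)    [143 ≡ 32 mod 37]
  = (1/37)    [37 ≡ 5 mod 8 ⇒ (2/37)^5 = -1]
  = 1    [(1/37) = 1]
The Legendre symbol is 1, so x^2 ≡ -10406 (mod 8527) has solution.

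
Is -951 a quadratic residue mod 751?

Reduce the numerator: -951 ≡ 551 (mod 751), so (-951/751) = (551/751).
Both 551 ≡ 3 and 751 ≡ 3 (mod 4), so reciprocity gives (551/751) = -(751/551). Reduce: 751 ≡ 200 (mod 551). Now have -(200/551).
Factor out 2: 200 = 2^3·25. Since 551 ≡ 7 (mod 8), (2/551) = +1, and (2/551)^3 = +1. Now have -(25/551).
25 ≡ 1 (mod 4), so quadratic reciprocity gives (25/551) = (551/25). Reduce: 551 ≡ 1 (mod 25). Now have -(1/25).
(1/25) = 1. Collecting the sign factors: -1.
The Legendre symbol is -1, so x^2 ≡ -951 (mod 751) has no solution.

no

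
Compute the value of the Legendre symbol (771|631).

Reduce the numerator: 771 ≡ 140 (mod 631), so (771|631) = (140|631).
Factor out 2: 140 = 2^2·35. Since 631 ≡ 7 (mod 8), (2|631) = +1, and (2|631)^2 = +1. Now have (35|631).
Both 35 ≡ 3 and 631 ≡ 3 (mod 4), so reciprocity gives (35|631) = -(631|35). Reduce: 631 ≡ 1 (mod 35). Now have -(1|35).
(1|35) = 1. Collecting the sign factors: -1.

-1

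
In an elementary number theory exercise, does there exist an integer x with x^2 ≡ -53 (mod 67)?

yes

(-53|67)
  = -(53|67)    [67 ≡ 3 mod 4 ⇒ (-1|67) = -1]
  = -(67|53)    [QR: 53 ≡ 1 mod 4, sign kept]
  = -(14|53)    [67 ≡ 14 mod 53]
  = (7|53)    [53 ≡ 5 mod 8 ⇒ (2|53) = -1]
  = (53|7)    [QR: 53 ≡ 1 mod 4, sign kept]
  = (4|7)    [53 ≡ 4 mod 7]
  = (1|7)    [7 ≡ 7 mod 8 ⇒ (2|7)^2 = +1]
  = 1    [(1|7) = 1]
(-53|67) = 1, and 67 is prime, so -53 is a quadratic residue mod 67.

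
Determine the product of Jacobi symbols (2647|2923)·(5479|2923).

1

By multiplicativity, (2647·5479|2923) = (2647|2923)·(5479|2923).
First factor (2647|2923):
Both 2647 ≡ 3 and 2923 ≡ 3 (mod 4), so reciprocity gives (2647|2923) = -(2923|2647). Reduce: 2923 ≡ 276 (mod 2647). Now have -(276|2647).
Factor out 2: 276 = 2^2·69. Since 2647 ≡ 7 (mod 8), (2|2647) = +1, and (2|2647)^2 = +1. Now have -(69|2647).
69 ≡ 1 (mod 4), so quadratic reciprocity gives (69|2647) = (2647|69). Reduce: 2647 ≡ 25 (mod 69). Now have -(25|69).
25 ≡ 1 (mod 4), so quadratic reciprocity gives (25|69) = (69|25). Reduce: 69 ≡ 19 (mod 25). Now have -(19|25).
25 ≡ 1 (mod 4), so quadratic reciprocity gives (19|25) = (25|19). Reduce: 25 ≡ 6 (mod 19). Now have -(6|19).
Factor out 2: 6 = 2·3. Since 19 ≡ 3 (mod 8), (2|19) = -1. Now have (3|19).
Both 3 ≡ 3 and 19 ≡ 3 (mod 4), so reciprocity gives (3|19) = -(19|3). Reduce: 19 ≡ 1 (mod 3). Now have -(1|3).
(1|3) = 1. Collecting the sign factors: -1.
Second factor (5479|2923):
Reduce the numerator: 5479 ≡ 2556 (mod 2923), so (5479|2923) = (2556|2923).
Factor out 2: 2556 = 2^2·639. Since 2923 ≡ 3 (mod 8), (2|2923) = -1, and (2|2923)^2 = +1. Now have (639|2923).
Both 639 ≡ 3 and 2923 ≡ 3 (mod 4), so reciprocity gives (639|2923) = -(2923|639). Reduce: 2923 ≡ 367 (mod 639). Now have -(367|639).
Both 367 ≡ 3 and 639 ≡ 3 (mod 4), so reciprocity gives (367|639) = -(639|367). Reduce: 639 ≡ 272 (mod 367). Now have (272|367).
Factor out 2: 272 = 2^4·17. Since 367 ≡ 7 (mod 8), (2|367) = +1, and (2|367)^4 = +1. Now have (17|367).
17 ≡ 1 (mod 4), so quadratic reciprocity gives (17|367) = (367|17). Reduce: 367 ≡ 10 (mod 17). Now have (10|17).
Factor out 2: 10 = 2·5. Since 17 ≡ 1 (mod 8), (2|17) = +1. Now have (5|17).
5 ≡ 1 (mod 4), so quadratic reciprocity gives (5|17) = (17|5). Reduce: 17 ≡ 2 (mod 5). Now have (2|5).
Factor out 2: 2 = 2. Since 5 ≡ 5 (mod 8), (2|5) = -1. Now have -(1|5).
(1|5) = 1. Collecting the sign factors: -1.
Product: (-1)·(-1) = 1.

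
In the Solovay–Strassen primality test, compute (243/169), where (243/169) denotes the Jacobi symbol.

(243/169)
  = (74/169)    [243 ≡ 74 mod 169]
  = (37/169)    [169 ≡ 1 mod 8 ⇒ (2/169) = +1]
  = (169/37)    [QR: 37 ≡ 1 mod 4, sign kept]
  = (21/37)    [169 ≡ 21 mod 37]
  = (37/21)    [QR: 21 ≡ 1 mod 4, sign kept]
  = (16/21)    [37 ≡ 16 mod 21]
  = (1/21)    [21 ≡ 5 mod 8 ⇒ (2/21)^4 = +1]
  = 1    [(1/21) = 1]

1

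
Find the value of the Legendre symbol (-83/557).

1

Reduce the numerator: -83 ≡ 474 (mod 557), so (-83/557) = (474/557).
Factor out 2: 474 = 2·237. Since 557 ≡ 5 (mod 8), (2/557) = -1. Now have -(237/557).
237 ≡ 1 (mod 4), so quadratic reciprocity gives (237/557) = (557/237). Reduce: 557 ≡ 83 (mod 237). Now have -(83/237).
237 ≡ 1 (mod 4), so quadratic reciprocity gives (83/237) = (237/83). Reduce: 237 ≡ 71 (mod 83). Now have -(71/83).
Both 71 ≡ 3 and 83 ≡ 3 (mod 4), so reciprocity gives (71/83) = -(83/71). Reduce: 83 ≡ 12 (mod 71). Now have (12/71).
Factor out 2: 12 = 2^2·3. Since 71 ≡ 7 (mod 8), (2/71) = +1, and (2/71)^2 = +1. Now have (3/71).
Both 3 ≡ 3 and 71 ≡ 3 (mod 4), so reciprocity gives (3/71) = -(71/3). Reduce: 71 ≡ 2 (mod 3). Now have -(2/3).
Factor out 2: 2 = 2. Since 3 ≡ 3 (mod 8), (2/3) = -1. Now have (1/3).
(1/3) = 1. Collecting the sign factors: 1.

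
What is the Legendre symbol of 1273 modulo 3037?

1

1273 ≡ 1 (mod 4), so quadratic reciprocity gives (1273/3037) = (3037/1273). Reduce: 3037 ≡ 491 (mod 1273). Now have (491/1273).
1273 ≡ 1 (mod 4), so quadratic reciprocity gives (491/1273) = (1273/491). Reduce: 1273 ≡ 291 (mod 491). Now have (291/491).
Both 291 ≡ 3 and 491 ≡ 3 (mod 4), so reciprocity gives (291/491) = -(491/291). Reduce: 491 ≡ 200 (mod 291). Now have -(200/291).
Factor out 2: 200 = 2^3·25. Since 291 ≡ 3 (mod 8), (2/291) = -1, and (2/291)^3 = -1. Now have (25/291).
25 ≡ 1 (mod 4), so quadratic reciprocity gives (25/291) = (291/25). Reduce: 291 ≡ 16 (mod 25). Now have (16/25).
Factor out 2: 16 = 2^4. Since 25 ≡ 1 (mod 8), (2/25) = +1, and (2/25)^4 = +1. Now have (1/25).
(1/25) = 1. Collecting the sign factors: 1.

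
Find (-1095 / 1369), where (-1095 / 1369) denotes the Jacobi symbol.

1

Pull out -1: (-1095 / 1369) = (-1 / 1369)·(1095 / 1369). Since 1369 ≡ 1 (mod 4), (-1 / 1369) = +1. Now have (1095 / 1369).
1369 ≡ 1 (mod 4), so quadratic reciprocity gives (1095 / 1369) = (1369 / 1095). Reduce: 1369 ≡ 274 (mod 1095). Now have (274 / 1095).
Factor out 2: 274 = 2·137. Since 1095 ≡ 7 (mod 8), (2 / 1095) = +1. Now have (137 / 1095).
137 ≡ 1 (mod 4), so quadratic reciprocity gives (137 / 1095) = (1095 / 137). Reduce: 1095 ≡ 136 (mod 137). Now have (136 / 137).
Factor out 2: 136 = 2^3·17. Since 137 ≡ 1 (mod 8), (2 / 137) = +1, and (2 / 137)^3 = +1. Now have (17 / 137).
17 ≡ 1 (mod 4), so quadratic reciprocity gives (17 / 137) = (137 / 17). Reduce: 137 ≡ 1 (mod 17). Now have (1 / 17).
(1 / 17) = 1. Collecting the sign factors: 1.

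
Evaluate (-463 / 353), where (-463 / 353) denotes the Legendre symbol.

(-463 / 353)
  = (243 / 353)    [-463 ≡ 243 mod 353]
  = (353 / 243)    [QR: 353 ≡ 1 mod 4, sign kept]
  = (110 / 243)    [353 ≡ 110 mod 243]
  = -(55 / 243)    [243 ≡ 3 mod 8 ⇒ (2 / 243) = -1]
  = (243 / 55)    [QR: both ≡ 3 mod 4, sign flips]
  = (23 / 55)    [243 ≡ 23 mod 55]
  = -(55 / 23)    [QR: both ≡ 3 mod 4, sign flips]
  = -(9 / 23)    [55 ≡ 9 mod 23]
  = -(23 / 9)    [QR: 9 ≡ 1 mod 4, sign kept]
  = -(5 / 9)    [23 ≡ 5 mod 9]
  = -(9 / 5)    [QR: 5 ≡ 1 mod 4, sign kept]
  = -(4 / 5)    [9 ≡ 4 mod 5]
  = -(1 / 5)    [5 ≡ 5 mod 8 ⇒ (2 / 5)^2 = +1]
  = -1    [(1 / 5) = 1]

-1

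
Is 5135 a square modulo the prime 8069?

(5135/8069)
  = (8069/5135)    [QR: 8069 ≡ 1 mod 4, sign kept]
  = (2934/5135)    [8069 ≡ 2934 mod 5135]
  = (1467/5135)    [5135 ≡ 7 mod 8 ⇒ (2/5135) = +1]
  = -(5135/1467)    [QR: both ≡ 3 mod 4, sign flips]
  = -(734/1467)    [5135 ≡ 734 mod 1467]
  = (367/1467)    [1467 ≡ 3 mod 8 ⇒ (2/1467) = -1]
  = -(1467/367)    [QR: both ≡ 3 mod 4, sign flips]
  = -(366/367)    [1467 ≡ 366 mod 367]
  = -(183/367)    [367 ≡ 7 mod 8 ⇒ (2/367) = +1]
  = (367/183)    [QR: both ≡ 3 mod 4, sign flips]
  = (1/183)    [367 ≡ 1 mod 183]
  = 1    [(1/183) = 1]
The Legendre symbol is 1, so x^2 ≡ 5135 (mod 8069) has solution.

yes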